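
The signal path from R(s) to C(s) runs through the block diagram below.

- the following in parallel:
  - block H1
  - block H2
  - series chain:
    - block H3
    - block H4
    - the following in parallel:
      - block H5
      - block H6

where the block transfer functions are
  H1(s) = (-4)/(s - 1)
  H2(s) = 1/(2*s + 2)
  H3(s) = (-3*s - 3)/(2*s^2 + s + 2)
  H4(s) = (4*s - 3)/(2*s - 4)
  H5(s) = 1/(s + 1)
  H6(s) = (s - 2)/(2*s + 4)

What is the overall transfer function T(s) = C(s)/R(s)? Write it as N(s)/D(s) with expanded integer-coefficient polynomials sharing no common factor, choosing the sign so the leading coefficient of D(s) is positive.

Step 1. sum the parallel branches H5, H6; result (s^2 + s + 2)/(2*s^2 + 6*s + 4)
Step 2. cascade H3, H4, (H5+H6); result (-12*s^3 - 3*s^2 - 15*s + 18)/(8*s^4 + 4*s^3 - 24*s^2 - 16*s - 32)
Step 3. combine H1, H2, (H3*H4*(H5+H6)) in parallel: this yields T(s), and no further normalization is needed

Hence the answer: (-40*s^5 - 53*s^4 + 63*s^3 + 185*s^2 + 199*s + 126)/(8*s^6 + 4*s^5 - 32*s^4 - 20*s^3 - 8*s^2 + 16*s + 32)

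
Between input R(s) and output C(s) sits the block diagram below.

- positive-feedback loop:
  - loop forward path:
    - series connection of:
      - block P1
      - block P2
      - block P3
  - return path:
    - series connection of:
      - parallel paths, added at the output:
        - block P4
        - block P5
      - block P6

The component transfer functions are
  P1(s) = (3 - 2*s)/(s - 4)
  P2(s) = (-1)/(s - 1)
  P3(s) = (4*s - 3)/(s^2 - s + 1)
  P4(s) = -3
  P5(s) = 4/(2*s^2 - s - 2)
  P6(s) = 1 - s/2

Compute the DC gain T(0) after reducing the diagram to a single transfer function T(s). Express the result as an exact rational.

Answer: 9/49

Working:
Step 1: series reduction of P1, P2, P3 = (8*s^2 - 18*s + 9)/(s^4 - 6*s^3 + 10*s^2 - 9*s + 4)
Step 2: reduce the parallel group P4, P5 = (-6*s^2 + 3*s + 10)/(2*s^2 - s - 2)
Step 3: multiply (P4+P5), P6 (series) = (6*s^3 - 15*s^2 - 4*s + 20)/(4*s^2 - 2*s - 4)
Step 4: collapse the loop ((P1*P2*P3) forward, ((P4+P5)*P6) return) = (32*s^4 - 88*s^3 + 40*s^2 + 54*s - 36)/(4*s^6 - 74*s^5 + 276*s^4 - 324*s^3 - 103*s^2 + 424*s - 196)
Step 4 gives the overall T(s). Then T(0) = -36/(-196) = 9/49.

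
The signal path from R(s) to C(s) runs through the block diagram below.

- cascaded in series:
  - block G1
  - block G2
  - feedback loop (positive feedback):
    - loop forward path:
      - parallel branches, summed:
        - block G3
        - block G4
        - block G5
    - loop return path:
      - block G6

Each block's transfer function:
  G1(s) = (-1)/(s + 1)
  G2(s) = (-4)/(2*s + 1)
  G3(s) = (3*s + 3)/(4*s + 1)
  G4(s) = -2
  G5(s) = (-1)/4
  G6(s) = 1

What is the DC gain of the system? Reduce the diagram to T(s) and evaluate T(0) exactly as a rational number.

Answer: 12

Working:
[1] parallel reduction of G3, G4, G5 gives (3 - 24*s)/(16*s + 4)
[2] collapse the loop ((G3+G4+G5) forward, G6 return) gives (3 - 24*s)/(40*s + 1)
[3] reduce the series chain G1, G2, [(G3+G4+G5)/(1-(G3+G4+G5)*G6)] gives (12 - 96*s)/(80*s^3 + 122*s^2 + 43*s + 1)
The step-3 result is T(s). Setting s = 0: T(0) = 12/1 = 12.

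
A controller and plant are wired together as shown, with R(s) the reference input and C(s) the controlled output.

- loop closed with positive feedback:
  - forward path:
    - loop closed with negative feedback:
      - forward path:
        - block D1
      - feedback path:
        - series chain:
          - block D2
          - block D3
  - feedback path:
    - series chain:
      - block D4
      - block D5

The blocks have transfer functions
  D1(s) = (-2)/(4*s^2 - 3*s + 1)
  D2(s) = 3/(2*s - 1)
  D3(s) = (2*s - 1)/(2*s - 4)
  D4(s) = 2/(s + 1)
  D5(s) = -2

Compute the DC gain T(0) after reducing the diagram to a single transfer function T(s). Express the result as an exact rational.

1. reduce the series chain D2, D3 = 3/(2*s - 4)
2. close the feedback loop around D1, (D2*D3) = (4 - 2*s)/(4*s^3 - 11*s^2 + 7*s - 5)
3. cascade D4, D5 = (-4)/(s + 1)
4. feedback reduction of [D1/(1+D1*(D2*D3))], (D4*D5) = (-2*s^2 + 2*s + 4)/(4*s^4 - 7*s^3 - 4*s^2 - 6*s + 11)
Evaluating the step-4 result (the overall T(s)) at s = 0 gives T(0) = 4/11.

Therefore the answer is 4/11.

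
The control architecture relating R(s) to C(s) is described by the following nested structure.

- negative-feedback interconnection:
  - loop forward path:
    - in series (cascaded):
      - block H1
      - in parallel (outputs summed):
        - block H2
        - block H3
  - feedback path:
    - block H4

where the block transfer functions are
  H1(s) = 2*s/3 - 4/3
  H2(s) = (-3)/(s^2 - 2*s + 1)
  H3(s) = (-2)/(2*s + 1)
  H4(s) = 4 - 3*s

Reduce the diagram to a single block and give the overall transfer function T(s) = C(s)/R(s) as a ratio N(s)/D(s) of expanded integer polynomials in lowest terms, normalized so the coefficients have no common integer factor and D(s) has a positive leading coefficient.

Step 1: parallel reduction of H2, H3: (-2*s^2 - 2*s - 5)/(2*s^3 - 3*s^2 + 1)
Step 2: series reduction of H1, (H2+H3): (-4*s^3 + 4*s^2 - 2*s + 20)/(6*s^3 - 9*s^2 + 3)
Step 3: feedback reduction of (H1*(H2+H3)), H4, which is the overall transfer function T(s) = C(s)/R(s) in lowest terms

Hence the answer: (-4*s^3 + 4*s^2 - 2*s + 20)/(12*s^4 - 22*s^3 + 13*s^2 - 68*s + 83)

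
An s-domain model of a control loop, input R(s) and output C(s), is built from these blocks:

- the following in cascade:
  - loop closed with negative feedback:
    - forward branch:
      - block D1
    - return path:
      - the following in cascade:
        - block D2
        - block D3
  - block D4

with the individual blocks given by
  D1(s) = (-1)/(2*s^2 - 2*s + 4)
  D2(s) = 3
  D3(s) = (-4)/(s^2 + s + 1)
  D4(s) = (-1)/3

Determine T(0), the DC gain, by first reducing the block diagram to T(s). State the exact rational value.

Answer: 1/48

Working:
[1] cascade D2, D3 = (-12)/(s^2 + s + 1)
[2] close the feedback loop around D1, (D2*D3) = (-s^2 - s - 1)/(2*s^4 + 4*s^2 + 2*s + 16)
[3] series reduction of [D1/(1+D1*(D2*D3))], D4 = (s^2 + s + 1)/(6*s^4 + 12*s^2 + 6*s + 48)
Evaluating the step-3 result (the overall T(s)) at s = 0 gives T(0) = 1/48.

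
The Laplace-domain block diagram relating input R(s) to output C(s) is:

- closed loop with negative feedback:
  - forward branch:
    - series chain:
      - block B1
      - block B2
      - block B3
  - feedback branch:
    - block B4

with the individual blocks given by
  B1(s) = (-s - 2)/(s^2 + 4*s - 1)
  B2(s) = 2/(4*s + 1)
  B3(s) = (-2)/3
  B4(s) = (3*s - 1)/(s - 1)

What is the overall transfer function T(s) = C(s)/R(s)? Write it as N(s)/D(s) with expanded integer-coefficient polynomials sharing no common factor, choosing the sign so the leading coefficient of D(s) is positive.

Step 1: series reduction of B1, B2, B3 -> (4*s + 8)/(12*s^3 + 51*s^2 - 3)
Step 2: close the feedback loop around (B1*B2*B3), B4: this yields T(s), and no further normalization is needed

Therefore the answer is (4*s^2 + 4*s - 8)/(12*s^4 + 39*s^3 - 39*s^2 + 17*s - 5).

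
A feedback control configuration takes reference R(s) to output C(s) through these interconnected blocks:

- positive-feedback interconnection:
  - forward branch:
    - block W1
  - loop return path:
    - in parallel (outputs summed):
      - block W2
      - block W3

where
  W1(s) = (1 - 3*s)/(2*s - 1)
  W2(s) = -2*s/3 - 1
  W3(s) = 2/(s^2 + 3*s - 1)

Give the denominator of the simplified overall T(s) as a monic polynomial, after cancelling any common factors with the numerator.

The answer is s^4 + 19*s^3/6 - s^2/2 - 19*s/6 + 1.

Reasoning:
[1] sum the parallel branches W2, W3 gives (-2*s^3 - 9*s^2 - 7*s + 9)/(3*s^2 + 9*s - 3)
[2] close the feedback loop around W1, (W2+W3) gives (9*s^3 + 24*s^2 - 18*s + 3)/(6*s^4 + 19*s^3 - 3*s^2 - 19*s + 6)
Step 2 gives the fully reduced T(s), with no common factor left to cancel. The denominator's leading coefficient is 6, so divide each of its coefficients by 6 to get the monic form.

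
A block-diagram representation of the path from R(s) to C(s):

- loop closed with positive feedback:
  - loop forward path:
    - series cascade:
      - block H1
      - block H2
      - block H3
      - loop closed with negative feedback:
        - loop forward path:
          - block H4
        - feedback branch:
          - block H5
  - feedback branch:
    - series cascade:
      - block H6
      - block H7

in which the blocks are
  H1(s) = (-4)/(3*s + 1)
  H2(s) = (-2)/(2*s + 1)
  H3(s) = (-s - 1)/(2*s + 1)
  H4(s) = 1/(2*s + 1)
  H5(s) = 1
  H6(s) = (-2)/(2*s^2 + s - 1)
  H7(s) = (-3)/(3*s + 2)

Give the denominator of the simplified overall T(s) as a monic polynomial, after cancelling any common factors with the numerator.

Reducing step by step:

1. close the feedback loop around H4, H5, giving 1/(2*s + 2)
2. series reduction of H1, H2, H3, [H4/(1+H4*H5)], giving (-4)/(12*s^3 + 16*s^2 + 7*s + 1)
3. reduce the series chain H6, H7, giving 6/(6*s^3 + 7*s^2 - s - 2)
4. reduce the feedback loop with forward (H1*H2*H3*[H4/(1+H4*H5)]) and return (H6*H7), giving (-24*s^3 - 28*s^2 + 4*s + 8)/(72*s^6 + 180*s^5 + 142*s^4 + 15*s^3 - 32*s^2 - 15*s + 22)
That last expression is T(s), already simplified. Scaling its denominator by 1/72 (the reciprocal of the leading coefficient) yields the monic denominator.

Answer: s^6 + 5*s^5/2 + 71*s^4/36 + 5*s^3/24 - 4*s^2/9 - 5*s/24 + 11/36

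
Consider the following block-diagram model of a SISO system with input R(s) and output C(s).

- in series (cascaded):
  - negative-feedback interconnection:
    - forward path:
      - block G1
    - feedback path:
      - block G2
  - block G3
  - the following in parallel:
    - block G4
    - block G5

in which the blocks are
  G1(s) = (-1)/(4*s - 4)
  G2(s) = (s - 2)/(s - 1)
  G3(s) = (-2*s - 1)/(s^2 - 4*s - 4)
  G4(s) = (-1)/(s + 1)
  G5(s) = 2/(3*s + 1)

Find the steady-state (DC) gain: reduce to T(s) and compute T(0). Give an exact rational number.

1. close the feedback loop around G1, G2: (1 - s)/(4*s^2 - 9*s + 6)
2. add G4, G5 (parallel): (1 - s)/(3*s^2 + 4*s + 1)
3. reduce the series chain [G1/(1+G1*G2)], G3, (G4+G5): (-2*s^3 + 3*s^2 - 1)/(12*s^6 - 59*s^5 - 18*s^4 + 115*s^3 + 2*s^2 - 84*s - 24)
Evaluating the step-3 result (the overall T(s)) at s = 0 gives T(0) = -1/(-24) = 1/24.

Therefore the answer is 1/24.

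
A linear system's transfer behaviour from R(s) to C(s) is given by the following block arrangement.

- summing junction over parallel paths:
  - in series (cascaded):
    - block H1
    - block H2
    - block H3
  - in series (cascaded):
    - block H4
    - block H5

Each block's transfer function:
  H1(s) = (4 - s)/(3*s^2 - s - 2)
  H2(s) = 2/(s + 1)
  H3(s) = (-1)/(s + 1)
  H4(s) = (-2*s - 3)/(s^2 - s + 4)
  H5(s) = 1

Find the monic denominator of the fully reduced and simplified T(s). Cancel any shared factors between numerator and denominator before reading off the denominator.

Reducing step by step:

1. reduce the series chain H1, H2, H3: (2*s - 8)/(3*s^4 + 5*s^3 - s^2 - 5*s - 2)
2. series reduction of H4, H5: (-2*s - 3)/(s^2 - s + 4)
3. parallel reduction of (H1*H2*H3), (H4*H5): (-6*s^5 - 19*s^4 - 11*s^3 + 3*s^2 + 35*s - 26)/(3*s^6 + 2*s^5 + 6*s^4 + 16*s^3 - s^2 - 18*s - 8)
That last expression is T(s), already simplified. Scaling its denominator by 1/3 (the reciprocal of the leading coefficient) yields the monic denominator.

Answer: s^6 + 2*s^5/3 + 2*s^4 + 16*s^3/3 - s^2/3 - 6*s - 8/3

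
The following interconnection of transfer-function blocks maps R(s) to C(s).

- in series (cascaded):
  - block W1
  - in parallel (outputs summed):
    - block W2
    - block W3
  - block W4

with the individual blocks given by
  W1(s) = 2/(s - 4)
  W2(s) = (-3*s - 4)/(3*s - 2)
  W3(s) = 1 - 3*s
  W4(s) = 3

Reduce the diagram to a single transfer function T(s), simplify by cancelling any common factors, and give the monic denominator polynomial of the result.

The answer is s^2 - 14*s/3 + 8/3.

Reasoning:
Step 1 - combine W2, W3 in parallel = (-9*s^2 + 6*s - 6)/(3*s - 2)
Step 2 - series reduction of W1, (W2+W3), W4 = (-54*s^2 + 36*s - 36)/(3*s^2 - 14*s + 8)
T(s) is the step-2 result (common factors already cancelled). Leading coefficient of the denominator: 3. Divide through by 3 for the monic polynomial.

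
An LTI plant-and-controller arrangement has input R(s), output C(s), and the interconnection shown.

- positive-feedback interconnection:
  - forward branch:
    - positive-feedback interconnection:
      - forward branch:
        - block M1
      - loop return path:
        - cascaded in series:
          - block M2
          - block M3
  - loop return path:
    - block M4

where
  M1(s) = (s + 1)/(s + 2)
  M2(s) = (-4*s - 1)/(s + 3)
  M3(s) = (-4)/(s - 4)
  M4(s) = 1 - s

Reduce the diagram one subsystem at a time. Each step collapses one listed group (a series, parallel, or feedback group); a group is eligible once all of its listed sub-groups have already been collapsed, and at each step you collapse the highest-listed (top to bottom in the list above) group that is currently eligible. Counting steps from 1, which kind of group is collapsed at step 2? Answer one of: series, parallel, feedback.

Step 1. series reduction of M2, M3
Step 2. feedback reduction of M1, (M2*M3)
Step 3. close the feedback loop around [M1/(1-M1*(M2*M3))], M4
So the answer for step 2 is feedback.

Answer: feedback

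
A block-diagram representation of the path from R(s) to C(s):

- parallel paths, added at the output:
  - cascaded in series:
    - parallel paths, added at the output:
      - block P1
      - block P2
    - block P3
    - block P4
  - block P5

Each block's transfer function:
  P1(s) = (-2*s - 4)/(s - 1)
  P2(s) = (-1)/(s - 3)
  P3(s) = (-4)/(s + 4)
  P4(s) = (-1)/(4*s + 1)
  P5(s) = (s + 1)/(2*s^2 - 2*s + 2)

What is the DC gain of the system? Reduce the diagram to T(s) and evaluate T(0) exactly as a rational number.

Answer: 29/6

Working:
Step 1: sum the parallel branches P1, P2 -> (-2*s^2 + s + 13)/(s^2 - 4*s + 3)
Step 2: series reduction of (P1+P2), P3, P4 -> (-8*s^2 + 4*s + 52)/(4*s^4 + s^3 - 52*s^2 + 35*s + 12)
Step 3: add ((P1+P2)*P3*P4), P5 (parallel) -> (4*s^5 - 11*s^4 - 27*s^3 + 63*s^2 - 49*s + 116)/(8*s^6 - 6*s^5 - 98*s^4 + 176*s^3 - 150*s^2 + 46*s + 24)
Evaluating the step-3 result (the overall T(s)) at s = 0 gives T(0) = 116/24 = 29/6.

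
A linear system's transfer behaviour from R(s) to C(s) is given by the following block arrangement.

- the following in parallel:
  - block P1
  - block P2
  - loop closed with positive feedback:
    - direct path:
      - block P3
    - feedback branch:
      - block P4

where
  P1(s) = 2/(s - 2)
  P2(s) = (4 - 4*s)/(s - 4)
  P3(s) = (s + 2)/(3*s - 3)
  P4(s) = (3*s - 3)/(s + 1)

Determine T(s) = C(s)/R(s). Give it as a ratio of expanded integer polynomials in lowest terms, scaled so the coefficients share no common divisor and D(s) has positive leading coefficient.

Step 1 - apply the feedback formula to P3, P4 gives (-s^2 - 3*s - 2)/(3*s - 3)
Step 2 - reduce the parallel group P1, P2, [P3/(1-P3*P4)] - this is the overall T(s), already in the required normalized form

Final answer: (-s^4 - 9*s^3 + 62*s^2 - 102*s + 32)/(3*s^3 - 21*s^2 + 42*s - 24)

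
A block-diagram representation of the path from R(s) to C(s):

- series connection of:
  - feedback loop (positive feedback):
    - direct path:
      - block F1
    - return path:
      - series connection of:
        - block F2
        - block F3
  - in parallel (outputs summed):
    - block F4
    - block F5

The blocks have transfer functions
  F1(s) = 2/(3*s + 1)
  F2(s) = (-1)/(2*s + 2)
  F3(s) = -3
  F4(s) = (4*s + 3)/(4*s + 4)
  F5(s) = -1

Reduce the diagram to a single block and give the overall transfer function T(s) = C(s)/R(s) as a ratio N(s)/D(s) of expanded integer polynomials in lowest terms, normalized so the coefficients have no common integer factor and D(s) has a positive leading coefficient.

Step 1: series reduction of F2, F3, giving 3/(2*s + 2)
Step 2: feedback reduction of F1, (F2*F3), giving (2*s + 2)/(3*s^2 + 4*s - 2)
Step 3: reduce the parallel group F4, F5, giving (-1)/(4*s + 4)
Step 4: reduce the series chain [F1/(1-F1*(F2*F3))], (F4+F5), which is the overall transfer function T(s) = C(s)/R(s) in lowest terms

Hence the answer: (-1)/(6*s^2 + 8*s - 4)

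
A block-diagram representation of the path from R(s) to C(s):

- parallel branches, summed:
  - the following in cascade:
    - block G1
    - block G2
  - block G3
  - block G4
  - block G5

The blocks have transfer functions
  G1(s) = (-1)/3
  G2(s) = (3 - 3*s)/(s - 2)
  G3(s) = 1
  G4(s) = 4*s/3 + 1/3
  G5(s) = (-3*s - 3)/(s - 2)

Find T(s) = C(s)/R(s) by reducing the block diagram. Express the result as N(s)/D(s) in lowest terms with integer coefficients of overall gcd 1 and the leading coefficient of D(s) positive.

The answer is (4*s^2 - 10*s - 20)/(3*s - 6).

Reasoning:
Step 1. reduce the series chain G1, G2 -> (s - 1)/(s - 2)
Step 2. sum the parallel branches (G1*G2), G3, G4, G5, giving the overall T(s)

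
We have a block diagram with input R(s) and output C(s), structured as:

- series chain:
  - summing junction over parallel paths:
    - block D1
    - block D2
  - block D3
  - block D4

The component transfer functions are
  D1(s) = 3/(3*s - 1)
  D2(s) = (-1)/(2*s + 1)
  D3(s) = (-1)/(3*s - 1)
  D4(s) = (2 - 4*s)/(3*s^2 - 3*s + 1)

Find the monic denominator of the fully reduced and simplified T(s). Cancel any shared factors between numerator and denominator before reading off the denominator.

[1] sum the parallel branches D1, D2 -> (3*s + 4)/(6*s^2 + s - 1)
[2] reduce the series chain (D1+D2), D3, D4 -> (12*s^2 + 10*s - 8)/(54*s^5 - 63*s^4 + 15*s^3 + 12*s^2 - 7*s + 1)
The result of step 2 is T(s) in lowest terms. Its denominator has leading coefficient 54; dividing the denominator through by 54 makes it monic.

Therefore the answer is s^5 - 7*s^4/6 + 5*s^3/18 + 2*s^2/9 - 7*s/54 + 1/54.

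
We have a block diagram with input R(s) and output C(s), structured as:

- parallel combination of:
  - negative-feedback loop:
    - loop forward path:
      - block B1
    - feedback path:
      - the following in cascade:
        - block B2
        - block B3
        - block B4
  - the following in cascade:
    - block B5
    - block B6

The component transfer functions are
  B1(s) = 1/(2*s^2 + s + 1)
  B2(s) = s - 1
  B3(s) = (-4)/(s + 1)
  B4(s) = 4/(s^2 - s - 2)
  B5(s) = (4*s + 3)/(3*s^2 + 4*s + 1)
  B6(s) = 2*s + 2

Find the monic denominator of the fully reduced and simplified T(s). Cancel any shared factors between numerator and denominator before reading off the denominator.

(1) series reduction of B2, B3, B4; result (16 - 16*s)/(s^3 - 3*s - 2)
(2) close the feedback loop around B1, (B2*B3*B4); result (s^3 - 3*s - 2)/(2*s^5 + s^4 - 5*s^3 - 7*s^2 - 21*s + 14)
(3) cascade B5, B6; result (8*s + 6)/(3*s + 1)
(4) reduce the parallel group [B1/(1+B1*(B2*B3*B4))], (B5*B6); result (16*s^6 + 20*s^5 - 31*s^4 - 85*s^3 - 219*s^2 - 23*s + 82)/(6*s^6 + 5*s^5 - 14*s^4 - 26*s^3 - 70*s^2 + 21*s + 14)
Step 4 gives the fully reduced T(s), with no common factor left to cancel. The denominator's leading coefficient is 6, so divide each of its coefficients by 6 to get the monic form.

Final answer: s^6 + 5*s^5/6 - 7*s^4/3 - 13*s^3/3 - 35*s^2/3 + 7*s/2 + 7/3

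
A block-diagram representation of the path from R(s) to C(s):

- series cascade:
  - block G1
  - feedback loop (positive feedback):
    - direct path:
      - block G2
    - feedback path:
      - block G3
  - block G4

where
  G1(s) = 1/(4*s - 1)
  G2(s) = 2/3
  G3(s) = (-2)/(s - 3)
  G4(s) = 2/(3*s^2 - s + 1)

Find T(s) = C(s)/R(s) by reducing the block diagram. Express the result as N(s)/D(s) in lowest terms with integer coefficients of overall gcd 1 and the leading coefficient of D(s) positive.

First reduce the diagram to T(s).

(1) apply the feedback formula to G2, G3 -> (2*s - 6)/(3*s - 5)
(2) reduce the series chain G1, [G2/(1-G2*G3)], G4 - this is the overall T(s), already in the required normalized form

Answer: (4*s - 12)/(36*s^4 - 81*s^3 + 50*s^2 - 28*s + 5)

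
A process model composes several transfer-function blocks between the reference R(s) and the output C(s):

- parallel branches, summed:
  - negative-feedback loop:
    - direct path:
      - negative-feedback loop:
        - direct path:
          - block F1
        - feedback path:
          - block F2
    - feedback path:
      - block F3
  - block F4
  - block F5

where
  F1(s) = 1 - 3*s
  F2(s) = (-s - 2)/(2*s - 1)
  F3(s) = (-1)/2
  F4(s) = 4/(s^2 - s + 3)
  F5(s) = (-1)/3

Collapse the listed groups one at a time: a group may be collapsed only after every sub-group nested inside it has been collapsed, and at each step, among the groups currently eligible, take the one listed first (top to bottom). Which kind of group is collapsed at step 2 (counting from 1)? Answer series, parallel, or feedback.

(1) apply the feedback formula to F1, F2
(2) reduce the feedback loop with forward [F1/(1+F1*F2)] and return F3
(3) parallel reduction of [[F1/(1+F1*F2)]/(1+[F1/(1+F1*F2)]*F3)], F4, F5
Step 2: feedback.

Answer: feedback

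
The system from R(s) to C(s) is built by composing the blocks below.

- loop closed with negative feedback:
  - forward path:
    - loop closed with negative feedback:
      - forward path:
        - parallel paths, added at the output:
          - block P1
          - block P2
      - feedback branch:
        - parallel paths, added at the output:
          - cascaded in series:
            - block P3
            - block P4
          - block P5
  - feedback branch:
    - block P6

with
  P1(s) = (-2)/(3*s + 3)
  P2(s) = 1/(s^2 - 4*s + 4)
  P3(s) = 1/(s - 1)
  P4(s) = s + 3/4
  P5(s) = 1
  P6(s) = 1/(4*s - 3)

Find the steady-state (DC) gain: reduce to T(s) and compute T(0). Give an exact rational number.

Step 1: add P1, P2 (parallel); result (-2*s^2 + 11*s - 5)/(3*s^3 - 9*s^2 + 12)
Step 2: reduce the series chain P3, P4; result (4*s + 3)/(4*s - 4)
Step 3: sum the parallel branches (P3*P4), P5; result (8*s - 1)/(4*s - 4)
Step 4: feedback reduction of (P1+P2), ((P3*P4)+P5); result (-8*s^3 + 52*s^2 - 64*s + 20)/(12*s^4 - 64*s^3 + 126*s^2 - 3*s - 43)
Step 5: reduce the feedback loop with forward [(P1+P2)/(1+(P1+P2)*((P3*P4)+P5))] and return P6; result (-32*s^4 + 232*s^3 - 412*s^2 + 272*s - 60)/(48*s^5 - 292*s^4 + 688*s^3 - 338*s^2 - 227*s + 149)
Step 5 gives the overall T(s). Then T(0) = -60/149.

Final answer: -60/149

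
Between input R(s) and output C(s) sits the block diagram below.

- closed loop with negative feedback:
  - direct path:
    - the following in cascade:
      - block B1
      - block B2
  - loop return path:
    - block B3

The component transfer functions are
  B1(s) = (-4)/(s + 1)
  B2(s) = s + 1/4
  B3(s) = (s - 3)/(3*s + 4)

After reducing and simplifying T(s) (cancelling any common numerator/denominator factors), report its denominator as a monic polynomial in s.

Reducing step by step:

Step 1. series reduction of B1, B2 gives (-4*s - 1)/(s + 1)
Step 2. apply the feedback formula to (B1*B2), B3 gives (12*s^2 + 19*s + 4)/(s^2 - 18*s - 7)
No further cancellation is possible in the step-2 result, so that is T(s). Its denominator is already monic.

Answer: s^2 - 18*s - 7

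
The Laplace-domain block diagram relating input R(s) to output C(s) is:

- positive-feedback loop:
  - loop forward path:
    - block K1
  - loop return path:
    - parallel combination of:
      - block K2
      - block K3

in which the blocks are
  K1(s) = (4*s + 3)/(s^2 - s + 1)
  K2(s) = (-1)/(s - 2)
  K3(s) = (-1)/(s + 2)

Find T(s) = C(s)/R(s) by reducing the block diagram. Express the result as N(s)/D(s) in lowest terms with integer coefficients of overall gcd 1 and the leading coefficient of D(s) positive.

Step 1. combine K2, K3 in parallel = (-2*s)/(s^2 - 4)
Step 2. close the feedback loop around K1, (K2+K3) - this is the overall T(s), already in the required normalized form

Therefore the answer is (4*s^3 + 3*s^2 - 16*s - 12)/(s^4 - s^3 + 5*s^2 + 10*s - 4).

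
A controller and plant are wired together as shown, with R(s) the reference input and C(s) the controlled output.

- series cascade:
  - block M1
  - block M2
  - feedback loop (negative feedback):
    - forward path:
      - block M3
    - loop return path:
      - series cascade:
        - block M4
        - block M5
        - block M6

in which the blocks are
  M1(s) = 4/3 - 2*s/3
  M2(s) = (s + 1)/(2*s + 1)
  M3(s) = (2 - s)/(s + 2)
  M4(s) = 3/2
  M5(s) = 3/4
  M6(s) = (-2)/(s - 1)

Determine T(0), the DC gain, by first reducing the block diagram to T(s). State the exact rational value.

(1) cascade M4, M5, M6 gives (-9)/(4*s - 4)
(2) reduce the feedback loop with forward M3 and return (M4*M5*M6) gives (-4*s^2 + 12*s - 8)/(4*s^2 + 13*s - 26)
(3) series reduction of M1, M2, [M3/(1+M3*(M4*M5*M6))] gives (8*s^4 - 32*s^3 + 24*s^2 + 32*s - 32)/(24*s^3 + 90*s^2 - 117*s - 78)
The step-3 result is T(s). Setting s = 0: T(0) = -32/(-78) = 16/39.

Answer: 16/39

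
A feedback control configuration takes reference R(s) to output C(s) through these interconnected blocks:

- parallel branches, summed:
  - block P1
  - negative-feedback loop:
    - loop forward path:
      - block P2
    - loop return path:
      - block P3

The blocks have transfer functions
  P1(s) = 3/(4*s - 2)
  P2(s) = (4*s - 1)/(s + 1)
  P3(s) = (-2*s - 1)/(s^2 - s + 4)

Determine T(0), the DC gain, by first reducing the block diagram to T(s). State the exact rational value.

(1) reduce the feedback loop with forward P2 and return P3 -> (4*s^3 - 5*s^2 + 17*s - 4)/(s^3 - 8*s^2 + s + 5)
(2) combine P1, [P2/(1+P2*P3)] in parallel -> (16*s^4 - 25*s^3 + 54*s^2 - 47*s + 23)/(4*s^4 - 34*s^3 + 20*s^2 + 18*s - 10)
DC gain: substitute s = 0 into T(s) from step 2: T(0) = 23/(-10) = -23/10.

Final answer: -23/10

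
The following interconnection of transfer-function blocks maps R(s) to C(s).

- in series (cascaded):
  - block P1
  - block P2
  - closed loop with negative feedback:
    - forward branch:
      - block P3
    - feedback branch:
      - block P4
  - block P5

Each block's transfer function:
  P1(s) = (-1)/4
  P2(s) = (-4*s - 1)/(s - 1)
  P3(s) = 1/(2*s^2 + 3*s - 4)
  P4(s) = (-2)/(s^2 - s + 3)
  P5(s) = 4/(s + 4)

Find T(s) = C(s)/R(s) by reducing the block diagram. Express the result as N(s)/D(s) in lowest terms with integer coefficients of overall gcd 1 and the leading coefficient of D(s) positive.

Step 1. apply the feedback formula to P3, P4 = (s^2 - s + 3)/(2*s^4 + s^3 - s^2 + 13*s - 14)
Step 2. series reduction of P1, P2, [P3/(1+P3*P4)], P5 - this is the overall T(s), already in the required normalized form

Therefore the answer is (4*s^3 - 3*s^2 + 11*s + 3)/(2*s^6 + 7*s^5 - 6*s^4 + 6*s^3 + 29*s^2 - 94*s + 56).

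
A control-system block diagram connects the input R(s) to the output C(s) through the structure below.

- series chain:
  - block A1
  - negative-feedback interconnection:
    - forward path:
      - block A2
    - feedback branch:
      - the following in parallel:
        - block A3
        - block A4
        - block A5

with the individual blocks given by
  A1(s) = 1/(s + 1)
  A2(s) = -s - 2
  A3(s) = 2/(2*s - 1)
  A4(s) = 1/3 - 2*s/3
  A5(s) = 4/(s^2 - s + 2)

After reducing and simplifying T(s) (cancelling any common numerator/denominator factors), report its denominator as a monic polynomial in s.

First reduce the diagram to T(s).

[1] parallel reduction of A3, A4, A5: (-4*s^4 + 8*s^3 - 7*s^2 + 27*s - 2)/(6*s^3 - 9*s^2 + 15*s - 6)
[2] reduce the feedback loop with forward A2 and return (A3+A4+A5): (-6*s^4 - 3*s^3 + 3*s^2 - 24*s + 12)/(4*s^5 - 3*s^3 - 22*s^2 - 37*s - 2)
[3] reduce the series chain A1, [A2/(1+A2*(A3+A4+A5))]: (-6*s^4 - 3*s^3 + 3*s^2 - 24*s + 12)/(4*s^6 + 4*s^5 - 3*s^4 - 25*s^3 - 59*s^2 - 39*s - 2)
The result of step 3 is T(s) in lowest terms. Its denominator has leading coefficient 4; dividing the denominator through by 4 makes it monic.

Answer: s^6 + s^5 - 3*s^4/4 - 25*s^3/4 - 59*s^2/4 - 39*s/4 - 1/2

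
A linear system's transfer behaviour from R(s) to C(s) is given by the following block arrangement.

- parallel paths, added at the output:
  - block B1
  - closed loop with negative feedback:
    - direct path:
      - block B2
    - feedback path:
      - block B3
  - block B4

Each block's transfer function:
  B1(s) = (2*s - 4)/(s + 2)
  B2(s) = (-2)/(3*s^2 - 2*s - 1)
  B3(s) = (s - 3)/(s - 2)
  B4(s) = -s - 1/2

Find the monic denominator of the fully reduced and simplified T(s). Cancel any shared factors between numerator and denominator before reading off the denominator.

Answer: s^4 - 2*s^3/3 - 5*s^2 + 10*s/3 + 16/3

Working:
(1) feedback reduction of B2, B3 gives (4 - 2*s)/(3*s^3 - 8*s^2 + s + 8)
(2) reduce the parallel group B1, [B2/(1+B2*B3)], B4 gives (-6*s^5 + 13*s^4 - 24*s^3 + 59*s^2 - 18*s - 64)/(6*s^4 - 4*s^3 - 30*s^2 + 20*s + 32)
No further cancellation is possible in the step-2 result, so that is T(s). Its denominator becomes monic after dividing by the leading coefficient 6.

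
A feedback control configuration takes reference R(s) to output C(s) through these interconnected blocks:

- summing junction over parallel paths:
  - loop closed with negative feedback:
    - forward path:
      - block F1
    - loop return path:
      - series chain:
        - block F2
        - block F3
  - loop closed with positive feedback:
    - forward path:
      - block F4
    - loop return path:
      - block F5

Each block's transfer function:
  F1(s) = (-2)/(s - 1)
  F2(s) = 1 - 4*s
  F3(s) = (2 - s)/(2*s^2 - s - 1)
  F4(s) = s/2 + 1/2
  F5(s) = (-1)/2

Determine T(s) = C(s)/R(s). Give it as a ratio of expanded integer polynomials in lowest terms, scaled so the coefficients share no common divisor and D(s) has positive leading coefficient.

Step 1: combine F2, F3 in series = (4*s^2 - 9*s + 2)/(2*s^2 - s - 1)
Step 2: reduce the feedback loop with forward F1 and return (F2*F3) = (-4*s^2 + 2*s + 2)/(2*s^3 - 11*s^2 + 18*s - 3)
Step 3: apply the feedback formula to F4, F5 = (2*s + 2)/(s + 5)
Step 4: add [F1/(1+F1*(F2*F3))], [F4/(1-F4*F5)] (parallel), giving the overall T(s)

Therefore the answer is (4*s^4 - 22*s^3 - 4*s^2 + 42*s + 4)/(2*s^4 - s^3 - 37*s^2 + 87*s - 15).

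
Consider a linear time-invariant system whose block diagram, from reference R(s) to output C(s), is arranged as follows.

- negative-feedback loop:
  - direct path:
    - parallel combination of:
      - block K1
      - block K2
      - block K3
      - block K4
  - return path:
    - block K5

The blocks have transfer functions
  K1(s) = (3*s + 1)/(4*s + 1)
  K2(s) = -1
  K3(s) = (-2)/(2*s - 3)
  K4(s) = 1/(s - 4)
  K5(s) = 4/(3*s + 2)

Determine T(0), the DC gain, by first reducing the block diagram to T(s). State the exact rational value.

First reduce the diagram to T(s).

Step 1 - combine K1, K2, K3, K4 in parallel; result (-2*s^3 + 11*s^2 + 8*s + 5)/(8*s^3 - 42*s^2 + 37*s + 12)
Step 2 - close the feedback loop around (K1+K2+K3+K4), K5; result (-6*s^4 + 29*s^3 + 46*s^2 + 31*s + 10)/(24*s^4 - 118*s^3 + 71*s^2 + 142*s + 44)
DC gain: substitute s = 0 into T(s) from step 2: T(0) = 10/44 = 5/22.

Answer: 5/22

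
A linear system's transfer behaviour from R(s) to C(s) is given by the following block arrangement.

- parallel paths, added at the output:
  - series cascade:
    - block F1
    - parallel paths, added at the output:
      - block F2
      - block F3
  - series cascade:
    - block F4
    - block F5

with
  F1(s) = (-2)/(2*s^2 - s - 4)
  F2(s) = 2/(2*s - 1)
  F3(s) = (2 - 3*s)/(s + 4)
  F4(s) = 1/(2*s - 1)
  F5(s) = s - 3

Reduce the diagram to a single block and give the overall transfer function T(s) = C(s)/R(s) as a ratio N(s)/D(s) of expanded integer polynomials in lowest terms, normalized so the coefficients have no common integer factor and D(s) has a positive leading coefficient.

Answer: (2*s^4 + s^3 - 17*s^2 - 10*s + 36)/(4*s^4 + 12*s^3 - 23*s^2 - 24*s + 16)

Working:
Step 1. parallel reduction of F2, F3; result (-6*s^2 + 9*s + 6)/(2*s^2 + 7*s - 4)
Step 2. multiply F1, (F2+F3) (series); result (12*s^2 - 18*s - 12)/(4*s^4 + 12*s^3 - 23*s^2 - 24*s + 16)
Step 3. multiply F4, F5 (series); result (s - 3)/(2*s - 1)
Step 4. combine (F1*(F2+F3)), (F4*F5) in parallel; the result is T(s) itself (integer coefficients, no common factor, positive leading denominator coefficient)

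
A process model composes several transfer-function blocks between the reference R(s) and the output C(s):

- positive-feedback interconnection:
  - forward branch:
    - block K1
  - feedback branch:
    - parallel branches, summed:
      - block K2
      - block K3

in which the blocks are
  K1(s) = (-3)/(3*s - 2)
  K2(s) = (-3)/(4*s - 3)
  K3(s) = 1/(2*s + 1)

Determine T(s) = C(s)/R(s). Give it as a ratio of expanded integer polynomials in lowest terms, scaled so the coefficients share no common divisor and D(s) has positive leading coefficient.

Answer: (-24*s^2 + 6*s + 9)/(24*s^3 - 22*s^2 - 11*s - 12)

Working:
Step 1. reduce the parallel group K2, K3 gives (-2*s - 6)/(8*s^2 - 2*s - 3)
Step 2. close the feedback loop around K1, (K2+K3): this yields T(s), and no further normalization is needed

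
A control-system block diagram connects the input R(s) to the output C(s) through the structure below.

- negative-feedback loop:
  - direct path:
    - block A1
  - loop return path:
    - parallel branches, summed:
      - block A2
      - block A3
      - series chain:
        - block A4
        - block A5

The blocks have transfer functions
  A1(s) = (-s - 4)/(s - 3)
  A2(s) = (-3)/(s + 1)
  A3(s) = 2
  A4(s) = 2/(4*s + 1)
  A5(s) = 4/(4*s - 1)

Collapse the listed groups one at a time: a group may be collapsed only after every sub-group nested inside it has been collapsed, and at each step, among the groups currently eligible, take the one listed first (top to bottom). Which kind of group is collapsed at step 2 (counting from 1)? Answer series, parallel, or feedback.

1. reduce the series chain A4, A5
2. add A2, A3, (A4*A5) (parallel)
3. apply the feedback formula to A1, (A2+A3+(A4*A5))
The group at step 2 is a parallel group.

Answer: parallel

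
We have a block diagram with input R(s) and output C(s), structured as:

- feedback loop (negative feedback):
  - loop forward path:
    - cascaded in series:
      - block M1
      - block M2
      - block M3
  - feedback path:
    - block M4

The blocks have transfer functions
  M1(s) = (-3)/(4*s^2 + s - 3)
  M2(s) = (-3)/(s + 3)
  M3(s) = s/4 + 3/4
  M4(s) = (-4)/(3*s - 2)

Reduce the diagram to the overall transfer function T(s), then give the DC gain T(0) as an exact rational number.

Reducing step by step:

Step 1 - cascade M1, M2, M3, giving 9/(16*s^2 + 4*s - 12)
Step 2 - apply the feedback formula to (M1*M2*M3), M4, giving (27*s - 18)/(48*s^3 - 20*s^2 - 44*s - 12)
The step-2 result is T(s). Setting s = 0: T(0) = -18/(-12) = 3/2.

Answer: 3/2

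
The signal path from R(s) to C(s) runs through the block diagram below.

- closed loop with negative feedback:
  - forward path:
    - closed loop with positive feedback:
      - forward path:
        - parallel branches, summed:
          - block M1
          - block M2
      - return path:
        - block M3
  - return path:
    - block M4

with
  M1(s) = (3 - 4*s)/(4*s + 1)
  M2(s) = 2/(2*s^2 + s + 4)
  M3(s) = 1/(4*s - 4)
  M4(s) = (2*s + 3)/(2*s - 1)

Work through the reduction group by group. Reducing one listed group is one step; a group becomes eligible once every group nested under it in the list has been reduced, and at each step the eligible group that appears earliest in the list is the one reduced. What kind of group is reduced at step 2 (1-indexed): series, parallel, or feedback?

[1] reduce the parallel group M1, M2
[2] collapse the loop ((M1+M2) forward, M3 return)
[3] reduce the feedback loop with forward [(M1+M2)/(1-(M1+M2)*M3)] and return M4
At step 2 the group reduced is feedback.

Answer: feedback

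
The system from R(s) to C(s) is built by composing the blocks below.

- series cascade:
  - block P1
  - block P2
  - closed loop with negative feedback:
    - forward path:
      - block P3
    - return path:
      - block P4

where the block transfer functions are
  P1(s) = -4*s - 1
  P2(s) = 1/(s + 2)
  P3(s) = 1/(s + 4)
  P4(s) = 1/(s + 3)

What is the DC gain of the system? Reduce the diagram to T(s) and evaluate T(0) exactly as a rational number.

Step 1 - close the feedback loop around P3, P4 gives (s + 3)/(s^2 + 7*s + 13)
Step 2 - reduce the series chain P1, P2, [P3/(1+P3*P4)] gives (-4*s^2 - 13*s - 3)/(s^3 + 9*s^2 + 27*s + 26)
That last expression is T(s); at s = 0 only the constant terms survive, so T(0) = -3/26.

Final answer: -3/26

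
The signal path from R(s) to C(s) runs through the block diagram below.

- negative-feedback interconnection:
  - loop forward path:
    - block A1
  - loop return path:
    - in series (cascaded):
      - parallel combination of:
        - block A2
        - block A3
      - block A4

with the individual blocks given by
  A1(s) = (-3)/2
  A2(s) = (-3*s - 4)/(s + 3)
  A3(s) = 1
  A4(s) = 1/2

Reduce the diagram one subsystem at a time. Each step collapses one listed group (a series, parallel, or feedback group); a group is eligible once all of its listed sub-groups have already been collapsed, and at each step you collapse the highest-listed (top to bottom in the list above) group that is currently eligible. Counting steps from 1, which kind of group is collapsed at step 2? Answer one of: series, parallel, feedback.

The answer is series.

Reasoning:
Step 1 - sum the parallel branches A2, A3
Step 2 - cascade (A2+A3), A4
Step 3 - apply the feedback formula to A1, ((A2+A3)*A4)
Step 2 collapses a series group.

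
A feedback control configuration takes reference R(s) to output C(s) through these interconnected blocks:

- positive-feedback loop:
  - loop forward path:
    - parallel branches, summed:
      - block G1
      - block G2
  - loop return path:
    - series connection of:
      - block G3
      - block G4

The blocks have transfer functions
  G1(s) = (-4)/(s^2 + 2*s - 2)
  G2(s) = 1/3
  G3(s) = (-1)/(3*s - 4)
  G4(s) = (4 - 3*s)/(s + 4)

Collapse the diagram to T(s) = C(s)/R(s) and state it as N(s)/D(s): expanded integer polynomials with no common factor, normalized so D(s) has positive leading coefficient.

1. parallel reduction of G1, G2, giving (s^2 + 2*s - 14)/(3*s^2 + 6*s - 6)
2. cascade G3, G4, giving 1/(s + 4)
3. reduce the feedback loop with forward (G1+G2) and return (G3*G4), which is the overall transfer function T(s) = C(s)/R(s) in lowest terms

Answer: (s^3 + 6*s^2 - 6*s - 56)/(3*s^3 + 17*s^2 + 16*s - 10)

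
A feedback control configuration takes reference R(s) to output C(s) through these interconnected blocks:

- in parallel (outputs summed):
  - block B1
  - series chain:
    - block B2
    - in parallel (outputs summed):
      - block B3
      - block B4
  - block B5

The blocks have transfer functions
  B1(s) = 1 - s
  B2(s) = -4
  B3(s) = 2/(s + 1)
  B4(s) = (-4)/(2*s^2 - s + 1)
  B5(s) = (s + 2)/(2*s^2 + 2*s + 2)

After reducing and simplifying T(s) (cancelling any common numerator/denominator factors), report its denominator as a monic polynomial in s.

Step 1. sum the parallel branches B3, B4: (4*s^2 - 6*s - 2)/(2*s^3 + s^2 + 1)
Step 2. cascade B2, (B3+B4): (-16*s^2 + 24*s + 8)/(2*s^3 + s^2 + 1)
Step 3. reduce the parallel group B1, (B2*(B3+B4)), B5: (-4*s^6 - 2*s^5 - 30*s^4 + 23*s^3 + 36*s^2 + 65*s + 20)/(4*s^5 + 6*s^4 + 6*s^3 + 4*s^2 + 2*s + 2)
T(s) is the step-3 result (common factors already cancelled). Leading coefficient of the denominator: 4. Divide through by 4 for the monic polynomial.

Therefore the answer is s^5 + 3*s^4/2 + 3*s^3/2 + s^2 + s/2 + 1/2.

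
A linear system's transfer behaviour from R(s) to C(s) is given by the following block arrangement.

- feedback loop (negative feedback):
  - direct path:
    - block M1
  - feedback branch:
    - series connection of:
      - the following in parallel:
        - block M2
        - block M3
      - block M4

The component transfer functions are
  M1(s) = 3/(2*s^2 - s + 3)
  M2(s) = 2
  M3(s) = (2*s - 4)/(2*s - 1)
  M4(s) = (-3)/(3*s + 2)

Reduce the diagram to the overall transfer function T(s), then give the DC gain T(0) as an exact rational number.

Answer: -1/8

Working:
Step 1: combine M2, M3 in parallel: (6*s - 6)/(2*s - 1)
Step 2: combine (M2+M3), M4 in series: (18 - 18*s)/(6*s^2 + s - 2)
Step 3: reduce the feedback loop with forward M1 and return ((M2+M3)*M4): (18*s^2 + 3*s - 6)/(12*s^4 - 4*s^3 + 13*s^2 - 49*s + 48)
Evaluating the step-3 result (the overall T(s)) at s = 0 gives T(0) = -6/48 = -1/8.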